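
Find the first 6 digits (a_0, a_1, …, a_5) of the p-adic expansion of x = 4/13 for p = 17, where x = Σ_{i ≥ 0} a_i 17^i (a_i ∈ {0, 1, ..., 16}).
(a_0, …, a_5) = (16, 3, 5, 1, 13, 11)

v_17(4/13) = 0 (numerator and denominator both coprime to 17), so x ∈ ℤ_17^×. Compute digits iteratively via a_i = x_i mod 17, x_{i+1} = (x_i − a_i)/17, with x_0 = x:
  x_0 = 4/13;  a_0 = 16;  x_1 = (x_0 − 16)/17 = -12/13
  x_1 = -12/13;  a_1 = 3;  x_2 = (x_1 − 3)/17 = -3/13
  x_2 = -3/13;  a_2 = 5;  x_3 = (x_2 − 5)/17 = -4/13
  x_3 = -4/13;  a_3 = 1;  x_4 = (x_3 − 1)/17 = -1/13
  x_4 = -1/13;  a_4 = 13;  x_5 = (x_4 − 13)/17 = -10/13
  x_5 = -10/13;  a_5 = 11;  x_6 = (x_5 − 11)/17 = -9/13
Digits: (16, 3, 5, 1, 13, 11).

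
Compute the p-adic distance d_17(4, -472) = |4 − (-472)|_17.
d_17(4, -472) = 1/17

Step 1 — x − y = 4 − (-472) = 476. Step 2 — v_17(476) = 1 (factor: 476 = (17^1 · 28); the sign does not affect v_p). Step 3 — |x − y|_17 = 17^{-1} = 1/17.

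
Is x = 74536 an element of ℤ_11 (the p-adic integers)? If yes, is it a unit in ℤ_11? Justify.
x ∈ ℤ_11 but not a unit; v_11(x) = 3 > 0

ℤ_11 = {x ∈ ℚ_11 : v_11(x) ≥ 0} and ℤ_11^× = {x ∈ ℤ_11 : v_11(x) = 0}. Here v_11(74536) = v_11(num) − v_11(den) = 3; compare against these criteria.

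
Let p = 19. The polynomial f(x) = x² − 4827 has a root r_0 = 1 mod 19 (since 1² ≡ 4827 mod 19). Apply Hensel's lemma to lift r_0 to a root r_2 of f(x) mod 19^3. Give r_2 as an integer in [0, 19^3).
r_2 = 2775 (mod 6859)

Hensel's recurrence: r_{i+1} = r_i − f(r_i)·(f′(r_i))^{-1} mod 19^{i+2}, with f′(x) = 2x. Iterate:
  r_0 = 1 (mod 19)
  r_1 = 248 (mod 361)
  r_2 = 2775 (mod 6859)
Final: r_2 = 2775, and one checks f(r_2) ≡ 0 mod 19^3.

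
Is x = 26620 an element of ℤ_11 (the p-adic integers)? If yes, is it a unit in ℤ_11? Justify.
x ∈ ℤ_11 but not a unit; v_11(x) = 3 > 0

ℤ_11 = {x ∈ ℚ_11 : v_11(x) ≥ 0} and ℤ_11^× = {x ∈ ℤ_11 : v_11(x) = 0}. Here v_11(26620) = v_11(num) − v_11(den) = 3; compare against these criteria.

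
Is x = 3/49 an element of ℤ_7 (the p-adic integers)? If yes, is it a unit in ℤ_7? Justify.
x ∉ ℤ_7 (v_7(x) = -2 < 0)

ℤ_7 = {x ∈ ℚ_7 : v_7(x) ≥ 0} and ℤ_7^× = {x ∈ ℤ_7 : v_7(x) = 0}. Here v_7(3/49) = v_7(num) − v_7(den) = -2; compare against these criteria.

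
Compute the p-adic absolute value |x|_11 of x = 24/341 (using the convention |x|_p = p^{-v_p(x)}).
|24/341|_11 = 11

Step 1 — compute v_11(x) by factoring powers of 11 out of the numerator and denominator: v_11(24/341) = -1. Step 2 — apply |x|_p = p^{-v_p(x)} = 11^{1} = 11.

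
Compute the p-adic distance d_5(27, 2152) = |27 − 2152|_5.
d_5(27, 2152) = 1/125

Step 1 — x − y = 27 − 2152 = -2125. Step 2 — v_5(-2125) = 3 (factor: -2125 = −(5^3 · 17); the sign does not affect v_p). Step 3 — |x − y|_5 = 5^{-3} = 1/125.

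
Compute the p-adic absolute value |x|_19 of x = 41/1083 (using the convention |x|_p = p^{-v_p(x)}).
|41/1083|_19 = 361

Step 1 — compute v_19(x) by factoring powers of 19 out of the numerator and denominator: v_19(41/1083) = -2. Step 2 — apply |x|_p = p^{-v_p(x)} = 19^{2} = 361.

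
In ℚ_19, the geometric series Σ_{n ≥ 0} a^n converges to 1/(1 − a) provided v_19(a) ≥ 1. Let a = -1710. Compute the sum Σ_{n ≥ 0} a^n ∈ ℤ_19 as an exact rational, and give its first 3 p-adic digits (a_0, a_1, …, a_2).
Σ a^n = 1/(1 − a) = 1/1711;  first 3 digits = (1, 5, 1)

v_19(a) = 1 ≥ 1, so the series converges in ℤ_19 to 1/(1 − a) = 1/(1 − (-1710)) = 1/1711. Expand this rational in ℤ_19: compute digits iteratively via d_i = x_i mod 19, x_{i+1} = (x_i − d_i)/19. The first 3 digits are (1, 5, 1).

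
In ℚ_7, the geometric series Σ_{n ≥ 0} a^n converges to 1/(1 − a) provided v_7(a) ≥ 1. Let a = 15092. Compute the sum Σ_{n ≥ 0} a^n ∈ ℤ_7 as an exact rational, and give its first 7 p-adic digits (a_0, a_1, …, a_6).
Σ a^n = 1/(1 − a) = -1/15091;  first 7 digits = (1, 0, 0, 2, 6, 0, 4)

v_7(a) = 3 ≥ 1, so the series converges in ℤ_7 to 1/(1 − a) = 1/(1 − 15092) = -1/15091. Expand this rational in ℤ_7: compute digits iteratively via d_i = x_i mod 7, x_{i+1} = (x_i − d_i)/7. The first 7 digits are (1, 0, 0, 2, 6, 0, 4).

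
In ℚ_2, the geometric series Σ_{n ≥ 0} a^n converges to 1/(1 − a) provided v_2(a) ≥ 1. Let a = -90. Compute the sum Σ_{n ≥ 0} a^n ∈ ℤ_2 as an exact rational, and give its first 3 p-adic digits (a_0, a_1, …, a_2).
Σ a^n = 1/(1 − a) = 1/91;  first 3 digits = (1, 1, 0)

v_2(a) = 1 ≥ 1, so the series converges in ℤ_2 to 1/(1 − a) = 1/(1 − (-90)) = 1/91. Expand this rational in ℤ_2: compute digits iteratively via d_i = x_i mod 2, x_{i+1} = (x_i − d_i)/2. The first 3 digits are (1, 1, 0).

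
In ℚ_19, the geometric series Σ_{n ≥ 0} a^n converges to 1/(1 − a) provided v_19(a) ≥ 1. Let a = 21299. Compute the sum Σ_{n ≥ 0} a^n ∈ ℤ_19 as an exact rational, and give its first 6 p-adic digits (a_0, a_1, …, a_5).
Σ a^n = 1/(1 − a) = -1/21298;  first 6 digits = (1, 0, 2, 3, 4, 12)

v_19(a) = 2 ≥ 1, so the series converges in ℤ_19 to 1/(1 − a) = 1/(1 − 21299) = -1/21298. Expand this rational in ℤ_19: compute digits iteratively via d_i = x_i mod 19, x_{i+1} = (x_i − d_i)/19. The first 6 digits are (1, 0, 2, 3, 4, 12).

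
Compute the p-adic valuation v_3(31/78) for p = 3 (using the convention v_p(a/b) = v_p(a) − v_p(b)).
v_3(31/78) = -1

Factor powers of 3 from the numerator and denominator of the reduced fraction: 31 = 3^0 · 31 and 78 = 3^1 · 26. Apply v_p(a/b) = v_p(a) − v_p(b): v_3(31/78) = 0 − 1 = -1.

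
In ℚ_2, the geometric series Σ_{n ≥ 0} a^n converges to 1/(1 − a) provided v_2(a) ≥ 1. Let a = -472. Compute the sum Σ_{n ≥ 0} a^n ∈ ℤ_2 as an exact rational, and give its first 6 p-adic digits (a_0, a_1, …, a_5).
Σ a^n = 1/(1 − a) = 1/473;  first 6 digits = (1, 0, 0, 1, 0, 1)

v_2(a) = 3 ≥ 1, so the series converges in ℤ_2 to 1/(1 − a) = 1/(1 − (-472)) = 1/473. Expand this rational in ℤ_2: compute digits iteratively via d_i = x_i mod 2, x_{i+1} = (x_i − d_i)/2. The first 6 digits are (1, 0, 0, 1, 0, 1).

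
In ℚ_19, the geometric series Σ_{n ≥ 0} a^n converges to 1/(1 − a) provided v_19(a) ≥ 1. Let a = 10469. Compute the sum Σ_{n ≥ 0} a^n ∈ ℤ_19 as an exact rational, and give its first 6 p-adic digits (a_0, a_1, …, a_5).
Σ a^n = 1/(1 − a) = -1/10468;  first 6 digits = (1, 0, 10, 1, 5, 6)

v_19(a) = 2 ≥ 1, so the series converges in ℤ_19 to 1/(1 − a) = 1/(1 − 10469) = -1/10468. Expand this rational in ℤ_19: compute digits iteratively via d_i = x_i mod 19, x_{i+1} = (x_i − d_i)/19. The first 6 digits are (1, 0, 10, 1, 5, 6).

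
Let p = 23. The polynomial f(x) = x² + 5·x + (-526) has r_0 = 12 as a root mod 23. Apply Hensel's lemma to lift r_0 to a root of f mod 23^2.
r_1 = 242 (mod 529)

Hensel: r_{i+1} = r_i − f(r_i)·(f′(r_i))^{-1} mod 23^{i+2}, f′(x) = 2x + 5. Iterate:
  r_0 = 12 (mod 23)
  r_1 = 242 (mod 529)
Final: r = 242 satisfies f(r) ≡ 0 mod 23^2.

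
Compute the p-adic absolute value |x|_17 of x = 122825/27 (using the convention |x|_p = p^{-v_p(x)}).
|122825/27|_17 = 1/4913

Step 1 — compute v_17(x) by factoring powers of 17 out of the numerator and denominator: v_17(122825/27) = 3. Step 2 — apply |x|_p = p^{-v_p(x)} = 17^{-3} = 1/4913.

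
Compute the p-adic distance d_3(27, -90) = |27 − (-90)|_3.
d_3(27, -90) = 1/9

Step 1 — x − y = 27 − (-90) = 117. Step 2 — v_3(117) = 2 (factor: 117 = (3^2 · 13); the sign does not affect v_p). Step 3 — |x − y|_3 = 3^{-2} = 1/9.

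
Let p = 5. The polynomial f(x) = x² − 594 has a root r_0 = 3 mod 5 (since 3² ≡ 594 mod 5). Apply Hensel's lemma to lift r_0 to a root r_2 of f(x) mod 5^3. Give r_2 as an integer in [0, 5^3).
r_2 = 63 (mod 125)

Hensel's recurrence: r_{i+1} = r_i − f(r_i)·(f′(r_i))^{-1} mod 5^{i+2}, with f′(x) = 2x. Iterate:
  r_0 = 3 (mod 5)
  r_1 = 13 (mod 25)
  r_2 = 63 (mod 125)
Final: r_2 = 63, and one checks f(r_2) ≡ 0 mod 5^3.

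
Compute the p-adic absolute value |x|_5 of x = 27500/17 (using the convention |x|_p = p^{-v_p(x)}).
|27500/17|_5 = 1/625

Step 1 — compute v_5(x) by factoring powers of 5 out of the numerator and denominator: v_5(27500/17) = 4. Step 2 — apply |x|_p = p^{-v_p(x)} = 5^{-4} = 1/625.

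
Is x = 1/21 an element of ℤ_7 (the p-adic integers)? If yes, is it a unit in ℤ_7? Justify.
x ∉ ℤ_7 (v_7(x) = -1 < 0)

ℤ_7 = {x ∈ ℚ_7 : v_7(x) ≥ 0} and ℤ_7^× = {x ∈ ℤ_7 : v_7(x) = 0}. Here v_7(1/21) = v_7(num) − v_7(den) = -1; compare against these criteria.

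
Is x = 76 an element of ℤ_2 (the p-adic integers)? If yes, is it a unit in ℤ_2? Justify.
x ∈ ℤ_2 but not a unit; v_2(x) = 2 > 0

ℤ_2 = {x ∈ ℚ_2 : v_2(x) ≥ 0} and ℤ_2^× = {x ∈ ℤ_2 : v_2(x) = 0}. Here v_2(76) = v_2(num) − v_2(den) = 2; compare against these criteria.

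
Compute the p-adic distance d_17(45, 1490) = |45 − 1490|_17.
d_17(45, 1490) = 1/289

Step 1 — x − y = 45 − 1490 = -1445. Step 2 — v_17(-1445) = 2 (factor: -1445 = −(17^2 · 5); the sign does not affect v_p). Step 3 — |x − y|_17 = 17^{-2} = 1/289.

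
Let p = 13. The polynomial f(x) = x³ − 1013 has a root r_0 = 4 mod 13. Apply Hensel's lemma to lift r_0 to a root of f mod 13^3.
r_2 = 2006 (mod 2197)

Hensel: r_{i+1} = r_i − f(r_i)/f′(r_i) mod 13^{i+2}, where f′(x) = 3x². Iterate:
  r_0 = 4 (mod 13)
  r_1 = 147 (mod 169)
  r_2 = 2006 (mod 2197)
Final: r = 2006 with f(r) ≡ 0 mod 13^3.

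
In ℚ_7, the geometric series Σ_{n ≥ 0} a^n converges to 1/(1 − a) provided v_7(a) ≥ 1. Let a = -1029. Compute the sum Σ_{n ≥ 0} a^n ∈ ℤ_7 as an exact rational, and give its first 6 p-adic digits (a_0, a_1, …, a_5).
Σ a^n = 1/(1 − a) = 1/1030;  first 6 digits = (1, 0, 0, 4, 6, 6)

v_7(a) = 3 ≥ 1, so the series converges in ℤ_7 to 1/(1 − a) = 1/(1 − (-1029)) = 1/1030. Expand this rational in ℤ_7: compute digits iteratively via d_i = x_i mod 7, x_{i+1} = (x_i − d_i)/7. The first 6 digits are (1, 0, 0, 4, 6, 6).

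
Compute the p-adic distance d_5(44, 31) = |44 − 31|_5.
d_5(44, 31) = 1

Step 1 — x − y = 44 − 31 = 13. Step 2 — v_5(13) = 0 (factor: 13 = (5^0 · 13); the sign does not affect v_p). Step 3 — |x − y|_5 = 5^{0} = 1.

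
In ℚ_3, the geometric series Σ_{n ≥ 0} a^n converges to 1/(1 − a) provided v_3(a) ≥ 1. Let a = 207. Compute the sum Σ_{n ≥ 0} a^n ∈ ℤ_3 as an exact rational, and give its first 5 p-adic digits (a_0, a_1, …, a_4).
Σ a^n = 1/(1 − a) = -1/206;  first 5 digits = (1, 0, 2, 1, 0)

v_3(a) = 2 ≥ 1, so the series converges in ℤ_3 to 1/(1 − a) = 1/(1 − 207) = -1/206. Expand this rational in ℤ_3: compute digits iteratively via d_i = x_i mod 3, x_{i+1} = (x_i − d_i)/3. The first 5 digits are (1, 0, 2, 1, 0).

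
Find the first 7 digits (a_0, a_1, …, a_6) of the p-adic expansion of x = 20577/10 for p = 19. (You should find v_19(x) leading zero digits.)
(a_0, …, a_6) = (0, 0, 0, 6, 13, 5, 13)

v_19(20577/10) = 3, so a_0 = ... = a_2 = 0. Factor out: x = 19^3 · u with u = 3/10 a unit in ℤ_19. Expand u iteratively via a_{v+i} = u_i mod 19, u_{i+1} = (u_i − a_{v+i})/19:
  u_0 = 3/10;  a_3 = 6;  u_1 = (u_0 − 6)/19 = -3/10
  u_1 = -3/10;  a_4 = 13;  u_2 = (u_1 − 13)/19 = -7/10
  u_2 = -7/10;  a_5 = 5;  u_3 = (u_2 − 5)/19 = -3/10
  u_3 = -3/10;  a_6 = 13;  u_4 = (u_3 − 13)/19 = -7/10
Digits: (0, 0, 0, 6, 13, 5, 13).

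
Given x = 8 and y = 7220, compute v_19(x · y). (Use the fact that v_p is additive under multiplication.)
v_19(57760) = 2

v_p(x) = 0 (factor: 8 = 19^0 · 8); v_p(y) = 2 (factor: 7220 = 19^2 · 20). Additivity: v_p(xy) = v_p(x) + v_p(y) = 0 + 2 = 2. (Direct check: xy = 57760 = 19^2 · (160).)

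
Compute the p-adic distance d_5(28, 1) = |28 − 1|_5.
d_5(28, 1) = 1

Step 1 — x − y = 28 − 1 = 27. Step 2 — v_5(27) = 0 (factor: 27 = (5^0 · 27); the sign does not affect v_p). Step 3 — |x − y|_5 = 5^{0} = 1.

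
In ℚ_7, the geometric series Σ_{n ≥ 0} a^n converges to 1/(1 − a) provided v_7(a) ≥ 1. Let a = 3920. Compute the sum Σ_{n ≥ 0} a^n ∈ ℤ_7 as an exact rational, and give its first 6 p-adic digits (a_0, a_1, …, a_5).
Σ a^n = 1/(1 − a) = -1/3919;  first 6 digits = (1, 0, 3, 4, 3, 4)

v_7(a) = 2 ≥ 1, so the series converges in ℤ_7 to 1/(1 − a) = 1/(1 − 3920) = -1/3919. Expand this rational in ℤ_7: compute digits iteratively via d_i = x_i mod 7, x_{i+1} = (x_i − d_i)/7. The first 6 digits are (1, 0, 3, 4, 3, 4).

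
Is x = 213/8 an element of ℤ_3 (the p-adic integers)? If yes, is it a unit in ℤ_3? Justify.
x ∈ ℤ_3 but not a unit; v_3(x) = 1 > 0

ℤ_3 = {x ∈ ℚ_3 : v_3(x) ≥ 0} and ℤ_3^× = {x ∈ ℤ_3 : v_3(x) = 0}. Here v_3(213/8) = v_3(num) − v_3(den) = 1; compare against these criteria.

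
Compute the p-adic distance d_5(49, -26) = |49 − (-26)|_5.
d_5(49, -26) = 1/25

Step 1 — x − y = 49 − (-26) = 75. Step 2 — v_5(75) = 2 (factor: 75 = (5^2 · 3); the sign does not affect v_p). Step 3 — |x − y|_5 = 5^{-2} = 1/25.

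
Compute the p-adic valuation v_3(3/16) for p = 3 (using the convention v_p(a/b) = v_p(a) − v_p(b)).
v_3(3/16) = 1

Factor powers of 3 from the numerator and denominator of the reduced fraction: 3 = 3^1 · 1 and 16 = 3^0 · 16. Apply v_p(a/b) = v_p(a) − v_p(b): v_3(3/16) = 1 − 0 = 1.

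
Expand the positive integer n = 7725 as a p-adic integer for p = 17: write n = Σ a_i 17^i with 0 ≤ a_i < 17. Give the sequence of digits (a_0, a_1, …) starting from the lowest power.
(a_0, a_1, …) = (7, 12, 9, 1)

Repeated division by 17 gives the digits low-to-high: 7725 = 7 + 12·17^1 + 9·17^2 + 1·17^3. Digit sequence: (7, 12, 9, 1).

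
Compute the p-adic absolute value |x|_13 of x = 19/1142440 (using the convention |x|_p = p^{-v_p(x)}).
|19/1142440|_13 = 28561

Step 1 — compute v_13(x) by factoring powers of 13 out of the numerator and denominator: v_13(19/1142440) = -4. Step 2 — apply |x|_p = p^{-v_p(x)} = 13^{4} = 28561.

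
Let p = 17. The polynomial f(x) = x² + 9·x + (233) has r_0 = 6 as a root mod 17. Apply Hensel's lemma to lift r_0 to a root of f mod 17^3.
r_2 = 3321 (mod 4913)

Hensel: r_{i+1} = r_i − f(r_i)·(f′(r_i))^{-1} mod 17^{i+2}, f′(x) = 2x + 9. Iterate:
  r_0 = 6 (mod 17)
  r_1 = 142 (mod 289)
  r_2 = 3321 (mod 4913)
Final: r = 3321 satisfies f(r) ≡ 0 mod 17^3.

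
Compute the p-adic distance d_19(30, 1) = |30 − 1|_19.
d_19(30, 1) = 1

Step 1 — x − y = 30 − 1 = 29. Step 2 — v_19(29) = 0 (factor: 29 = (19^0 · 29); the sign does not affect v_p). Step 3 — |x − y|_19 = 19^{0} = 1.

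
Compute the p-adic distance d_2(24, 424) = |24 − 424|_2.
d_2(24, 424) = 1/16

Step 1 — x − y = 24 − 424 = -400. Step 2 — v_2(-400) = 4 (factor: -400 = −(2^4 · 25); the sign does not affect v_p). Step 3 — |x − y|_2 = 2^{-4} = 1/16.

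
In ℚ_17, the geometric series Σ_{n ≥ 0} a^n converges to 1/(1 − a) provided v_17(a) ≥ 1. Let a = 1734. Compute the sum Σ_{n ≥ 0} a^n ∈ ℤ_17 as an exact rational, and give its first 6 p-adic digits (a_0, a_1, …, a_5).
Σ a^n = 1/(1 − a) = -1/1733;  first 6 digits = (1, 0, 6, 0, 2, 2)

v_17(a) = 2 ≥ 1, so the series converges in ℤ_17 to 1/(1 − a) = 1/(1 − 1734) = -1/1733. Expand this rational in ℤ_17: compute digits iteratively via d_i = x_i mod 17, x_{i+1} = (x_i − d_i)/17. The first 6 digits are (1, 0, 6, 0, 2, 2).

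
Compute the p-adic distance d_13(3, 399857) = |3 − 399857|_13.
d_13(3, 399857) = 1/28561

Step 1 — x − y = 3 − 399857 = -399854. Step 2 — v_13(-399854) = 4 (factor: -399854 = −(13^4 · 14); the sign does not affect v_p). Step 3 — |x − y|_13 = 13^{-4} = 1/28561.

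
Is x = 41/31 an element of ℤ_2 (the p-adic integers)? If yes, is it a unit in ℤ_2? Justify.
x ∈ ℤ_2^× (unit); v_2(x) = 0

ℤ_2 = {x ∈ ℚ_2 : v_2(x) ≥ 0} and ℤ_2^× = {x ∈ ℤ_2 : v_2(x) = 0}. Here v_2(41/31) = v_2(num) − v_2(den) = 0; compare against these criteria.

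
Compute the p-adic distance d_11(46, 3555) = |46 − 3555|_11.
d_11(46, 3555) = 1/121

Step 1 — x − y = 46 − 3555 = -3509. Step 2 — v_11(-3509) = 2 (factor: -3509 = −(11^2 · 29); the sign does not affect v_p). Step 3 — |x − y|_11 = 11^{-2} = 1/121.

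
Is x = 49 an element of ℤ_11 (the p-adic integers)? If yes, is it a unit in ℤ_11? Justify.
x ∈ ℤ_11^× (unit); v_11(x) = 0

ℤ_11 = {x ∈ ℚ_11 : v_11(x) ≥ 0} and ℤ_11^× = {x ∈ ℤ_11 : v_11(x) = 0}. Here v_11(49) = v_11(num) − v_11(den) = 0; compare against these criteria.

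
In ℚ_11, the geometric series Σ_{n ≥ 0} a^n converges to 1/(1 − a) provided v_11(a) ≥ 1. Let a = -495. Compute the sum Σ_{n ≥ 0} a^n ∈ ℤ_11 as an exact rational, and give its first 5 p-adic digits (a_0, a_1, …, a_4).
Σ a^n = 1/(1 − a) = 1/496;  first 5 digits = (1, 10, 7, 6, 5)

v_11(a) = 1 ≥ 1, so the series converges in ℤ_11 to 1/(1 − a) = 1/(1 − (-495)) = 1/496. Expand this rational in ℤ_11: compute digits iteratively via d_i = x_i mod 11, x_{i+1} = (x_i − d_i)/11. The first 5 digits are (1, 10, 7, 6, 5).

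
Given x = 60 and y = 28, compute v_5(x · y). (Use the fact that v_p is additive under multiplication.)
v_5(1680) = 1

v_p(x) = 1 (factor: 60 = 5^1 · 12); v_p(y) = 0 (factor: 28 = 5^0 · 28). Additivity: v_p(xy) = v_p(x) + v_p(y) = 1 + 0 = 1. (Direct check: xy = 1680 = 5^1 · (336).)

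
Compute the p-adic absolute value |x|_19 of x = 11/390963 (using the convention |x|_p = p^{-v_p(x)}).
|11/390963|_19 = 130321

Step 1 — compute v_19(x) by factoring powers of 19 out of the numerator and denominator: v_19(11/390963) = -4. Step 2 — apply |x|_p = p^{-v_p(x)} = 19^{4} = 130321.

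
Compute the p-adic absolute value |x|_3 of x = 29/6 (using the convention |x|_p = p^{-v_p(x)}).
|29/6|_3 = 3

Step 1 — compute v_3(x) by factoring powers of 3 out of the numerator and denominator: v_3(29/6) = -1. Step 2 — apply |x|_p = p^{-v_p(x)} = 3^{1} = 3.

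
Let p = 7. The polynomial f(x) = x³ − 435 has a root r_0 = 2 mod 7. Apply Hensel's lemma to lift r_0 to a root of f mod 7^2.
r_1 = 9 (mod 49)

Hensel: r_{i+1} = r_i − f(r_i)/f′(r_i) mod 7^{i+2}, where f′(x) = 3x². Iterate:
  r_0 = 2 (mod 7)
  r_1 = 9 (mod 49)
Final: r = 9 with f(r) ≡ 0 mod 7^2.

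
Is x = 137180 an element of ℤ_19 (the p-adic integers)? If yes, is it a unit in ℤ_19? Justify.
x ∈ ℤ_19 but not a unit; v_19(x) = 3 > 0

ℤ_19 = {x ∈ ℚ_19 : v_19(x) ≥ 0} and ℤ_19^× = {x ∈ ℤ_19 : v_19(x) = 0}. Here v_19(137180) = v_19(num) − v_19(den) = 3; compare against these criteria.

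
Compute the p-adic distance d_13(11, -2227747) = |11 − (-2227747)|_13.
d_13(11, -2227747) = 1/371293

Step 1 — x − y = 11 − (-2227747) = 2227758. Step 2 — v_13(2227758) = 5 (factor: 2227758 = (13^5 · 6); the sign does not affect v_p). Step 3 — |x − y|_13 = 13^{-5} = 1/371293.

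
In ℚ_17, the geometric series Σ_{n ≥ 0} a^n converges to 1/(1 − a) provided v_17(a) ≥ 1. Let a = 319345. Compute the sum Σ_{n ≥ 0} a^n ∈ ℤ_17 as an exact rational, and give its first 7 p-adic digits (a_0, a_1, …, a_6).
Σ a^n = 1/(1 − a) = -1/319344;  first 7 digits = (1, 0, 0, 14, 3, 0, 9)

v_17(a) = 3 ≥ 1, so the series converges in ℤ_17 to 1/(1 − a) = 1/(1 − 319345) = -1/319344. Expand this rational in ℤ_17: compute digits iteratively via d_i = x_i mod 17, x_{i+1} = (x_i − d_i)/17. The first 7 digits are (1, 0, 0, 14, 3, 0, 9).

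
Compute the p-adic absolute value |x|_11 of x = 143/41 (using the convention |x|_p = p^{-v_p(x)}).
|143/41|_11 = 1/11

Step 1 — compute v_11(x) by factoring powers of 11 out of the numerator and denominator: v_11(143/41) = 1. Step 2 — apply |x|_p = p^{-v_p(x)} = 11^{-1} = 1/11.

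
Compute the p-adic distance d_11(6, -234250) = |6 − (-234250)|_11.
d_11(6, -234250) = 1/14641

Step 1 — x − y = 6 − (-234250) = 234256. Step 2 — v_11(234256) = 4 (factor: 234256 = (11^4 · 16); the sign does not affect v_p). Step 3 — |x − y|_11 = 11^{-4} = 1/14641.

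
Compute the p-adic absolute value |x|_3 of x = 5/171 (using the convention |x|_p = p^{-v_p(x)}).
|5/171|_3 = 9

Step 1 — compute v_3(x) by factoring powers of 3 out of the numerator and denominator: v_3(5/171) = -2. Step 2 — apply |x|_p = p^{-v_p(x)} = 3^{2} = 9.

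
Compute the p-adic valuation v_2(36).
v_2(36) = 2

v_2(n) is the largest exponent k such that 2^k divides n. Factor out: 36 = 2^2 · 9. (Sign doesn't affect v_p.) So v_2(36) = 2.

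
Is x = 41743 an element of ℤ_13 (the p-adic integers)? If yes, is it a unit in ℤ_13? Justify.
x ∈ ℤ_13 but not a unit; v_13(x) = 3 > 0

ℤ_13 = {x ∈ ℚ_13 : v_13(x) ≥ 0} and ℤ_13^× = {x ∈ ℤ_13 : v_13(x) = 0}. Here v_13(41743) = v_13(num) − v_13(den) = 3; compare against these criteria.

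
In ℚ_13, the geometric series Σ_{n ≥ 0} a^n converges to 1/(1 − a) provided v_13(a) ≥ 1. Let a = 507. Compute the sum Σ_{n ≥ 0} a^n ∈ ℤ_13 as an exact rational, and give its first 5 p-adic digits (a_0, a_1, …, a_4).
Σ a^n = 1/(1 − a) = -1/506;  first 5 digits = (1, 0, 3, 0, 9)

v_13(a) = 2 ≥ 1, so the series converges in ℤ_13 to 1/(1 − a) = 1/(1 − 507) = -1/506. Expand this rational in ℤ_13: compute digits iteratively via d_i = x_i mod 13, x_{i+1} = (x_i − d_i)/13. The first 5 digits are (1, 0, 3, 0, 9).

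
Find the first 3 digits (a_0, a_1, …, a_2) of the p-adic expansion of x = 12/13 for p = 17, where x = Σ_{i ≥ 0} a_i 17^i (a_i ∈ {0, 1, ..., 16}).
(a_0, …, a_2) = (14, 11, 15)

v_17(12/13) = 0 (numerator and denominator both coprime to 17), so x ∈ ℤ_17^×. Compute digits iteratively via a_i = x_i mod 17, x_{i+1} = (x_i − a_i)/17, with x_0 = x:
  x_0 = 12/13;  a_0 = 14;  x_1 = (x_0 − 14)/17 = -10/13
  x_1 = -10/13;  a_1 = 11;  x_2 = (x_1 − 11)/17 = -9/13
  x_2 = -9/13;  a_2 = 15;  x_3 = (x_2 − 15)/17 = -12/13
Digits: (14, 11, 15).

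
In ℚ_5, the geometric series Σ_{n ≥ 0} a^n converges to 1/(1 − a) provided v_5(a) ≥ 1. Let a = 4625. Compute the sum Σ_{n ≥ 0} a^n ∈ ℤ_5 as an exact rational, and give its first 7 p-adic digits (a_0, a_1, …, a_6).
Σ a^n = 1/(1 − a) = -1/4624;  first 7 digits = (1, 0, 0, 2, 2, 1, 4)

v_5(a) = 3 ≥ 1, so the series converges in ℤ_5 to 1/(1 − a) = 1/(1 − 4625) = -1/4624. Expand this rational in ℤ_5: compute digits iteratively via d_i = x_i mod 5, x_{i+1} = (x_i − d_i)/5. The first 7 digits are (1, 0, 0, 2, 2, 1, 4).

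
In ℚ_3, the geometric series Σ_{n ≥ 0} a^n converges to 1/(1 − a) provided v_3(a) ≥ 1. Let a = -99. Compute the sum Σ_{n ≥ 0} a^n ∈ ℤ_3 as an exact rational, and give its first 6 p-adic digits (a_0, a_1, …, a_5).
Σ a^n = 1/(1 − a) = 1/100;  first 6 digits = (1, 0, 1, 2, 2, 0)

v_3(a) = 2 ≥ 1, so the series converges in ℤ_3 to 1/(1 − a) = 1/(1 − (-99)) = 1/100. Expand this rational in ℤ_3: compute digits iteratively via d_i = x_i mod 3, x_{i+1} = (x_i − d_i)/3. The first 6 digits are (1, 0, 1, 2, 2, 0).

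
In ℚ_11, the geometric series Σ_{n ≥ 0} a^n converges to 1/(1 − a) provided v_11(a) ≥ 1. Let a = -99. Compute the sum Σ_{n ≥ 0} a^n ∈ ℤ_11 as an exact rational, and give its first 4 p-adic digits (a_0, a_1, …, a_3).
Σ a^n = 1/(1 − a) = 1/100;  first 4 digits = (1, 2, 3, 4)

v_11(a) = 1 ≥ 1, so the series converges in ℤ_11 to 1/(1 − a) = 1/(1 − (-99)) = 1/100. Expand this rational in ℤ_11: compute digits iteratively via d_i = x_i mod 11, x_{i+1} = (x_i − d_i)/11. The first 4 digits are (1, 2, 3, 4).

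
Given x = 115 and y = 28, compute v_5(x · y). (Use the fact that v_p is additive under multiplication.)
v_5(3220) = 1

v_p(x) = 1 (factor: 115 = 5^1 · 23); v_p(y) = 0 (factor: 28 = 5^0 · 28). Additivity: v_p(xy) = v_p(x) + v_p(y) = 1 + 0 = 1. (Direct check: xy = 3220 = 5^1 · (644).)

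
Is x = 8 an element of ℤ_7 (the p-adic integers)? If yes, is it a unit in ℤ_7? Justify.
x ∈ ℤ_7^× (unit); v_7(x) = 0

ℤ_7 = {x ∈ ℚ_7 : v_7(x) ≥ 0} and ℤ_7^× = {x ∈ ℤ_7 : v_7(x) = 0}. Here v_7(8) = v_7(num) − v_7(den) = 0; compare against these criteria.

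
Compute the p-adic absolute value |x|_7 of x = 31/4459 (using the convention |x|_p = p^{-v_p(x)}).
|31/4459|_7 = 343

Step 1 — compute v_7(x) by factoring powers of 7 out of the numerator and denominator: v_7(31/4459) = -3. Step 2 — apply |x|_p = p^{-v_p(x)} = 7^{3} = 343.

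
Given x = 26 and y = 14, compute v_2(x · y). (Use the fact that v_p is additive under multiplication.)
v_2(364) = 2

v_p(x) = 1 (factor: 26 = 2^1 · 13); v_p(y) = 1 (factor: 14 = 2^1 · 7). Additivity: v_p(xy) = v_p(x) + v_p(y) = 1 + 1 = 2. (Direct check: xy = 364 = 2^2 · (91).)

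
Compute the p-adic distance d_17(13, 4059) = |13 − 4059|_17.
d_17(13, 4059) = 1/289

Step 1 — x − y = 13 − 4059 = -4046. Step 2 — v_17(-4046) = 2 (factor: -4046 = −(17^2 · 14); the sign does not affect v_p). Step 3 — |x − y|_17 = 17^{-2} = 1/289.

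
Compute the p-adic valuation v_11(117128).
v_11(117128) = 4

v_11(n) is the largest exponent k such that 11^k divides n. Factor out: 117128 = 11^4 · 8. (Sign doesn't affect v_p.) So v_11(117128) = 4.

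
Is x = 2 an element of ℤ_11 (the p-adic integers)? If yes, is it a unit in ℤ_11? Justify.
x ∈ ℤ_11^× (unit); v_11(x) = 0

ℤ_11 = {x ∈ ℚ_11 : v_11(x) ≥ 0} and ℤ_11^× = {x ∈ ℤ_11 : v_11(x) = 0}. Here v_11(2) = v_11(num) − v_11(den) = 0; compare against these criteria.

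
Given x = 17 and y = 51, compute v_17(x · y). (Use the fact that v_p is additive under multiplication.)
v_17(867) = 2

v_p(x) = 1 (factor: 17 = 17^1 · 1); v_p(y) = 1 (factor: 51 = 17^1 · 3). Additivity: v_p(xy) = v_p(x) + v_p(y) = 1 + 1 = 2. (Direct check: xy = 867 = 17^2 · (3).)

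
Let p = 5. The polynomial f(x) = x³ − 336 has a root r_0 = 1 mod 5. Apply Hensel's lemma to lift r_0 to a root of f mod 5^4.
r_3 = 421 (mod 625)

Hensel: r_{i+1} = r_i − f(r_i)/f′(r_i) mod 5^{i+2}, where f′(x) = 3x². Iterate:
  r_0 = 1 (mod 5)
  r_1 = 21 (mod 25)
  r_2 = 46 (mod 125)
  r_3 = 421 (mod 625)
Final: r = 421 with f(r) ≡ 0 mod 5^4.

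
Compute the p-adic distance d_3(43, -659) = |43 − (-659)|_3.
d_3(43, -659) = 1/27

Step 1 — x − y = 43 − (-659) = 702. Step 2 — v_3(702) = 3 (factor: 702 = (3^3 · 26); the sign does not affect v_p). Step 3 — |x − y|_3 = 3^{-3} = 1/27.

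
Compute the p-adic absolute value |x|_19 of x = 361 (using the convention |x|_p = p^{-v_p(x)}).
|361|_19 = 1/361

Step 1 — compute v_19(x) by factoring powers of 19 out of the numerator and denominator: v_19(361) = 2. Step 2 — apply |x|_p = p^{-v_p(x)} = 19^{-2} = 1/361.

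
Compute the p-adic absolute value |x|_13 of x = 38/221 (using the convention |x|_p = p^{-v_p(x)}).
|38/221|_13 = 13

Step 1 — compute v_13(x) by factoring powers of 13 out of the numerator and denominator: v_13(38/221) = -1. Step 2 — apply |x|_p = p^{-v_p(x)} = 13^{1} = 13.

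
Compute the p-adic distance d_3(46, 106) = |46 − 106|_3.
d_3(46, 106) = 1/3

Step 1 — x − y = 46 − 106 = -60. Step 2 — v_3(-60) = 1 (factor: -60 = −(3^1 · 20); the sign does not affect v_p). Step 3 — |x − y|_3 = 3^{-1} = 1/3.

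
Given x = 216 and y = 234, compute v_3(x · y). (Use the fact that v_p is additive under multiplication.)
v_3(50544) = 5

v_p(x) = 3 (factor: 216 = 3^3 · 8); v_p(y) = 2 (factor: 234 = 3^2 · 26). Additivity: v_p(xy) = v_p(x) + v_p(y) = 3 + 2 = 5. (Direct check: xy = 50544 = 3^5 · (208).)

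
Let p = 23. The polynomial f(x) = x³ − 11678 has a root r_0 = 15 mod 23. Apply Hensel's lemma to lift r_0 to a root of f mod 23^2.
r_1 = 61 (mod 529)

Hensel: r_{i+1} = r_i − f(r_i)/f′(r_i) mod 23^{i+2}, where f′(x) = 3x². Iterate:
  r_0 = 15 (mod 23)
  r_1 = 61 (mod 529)
Final: r = 61 with f(r) ≡ 0 mod 23^2.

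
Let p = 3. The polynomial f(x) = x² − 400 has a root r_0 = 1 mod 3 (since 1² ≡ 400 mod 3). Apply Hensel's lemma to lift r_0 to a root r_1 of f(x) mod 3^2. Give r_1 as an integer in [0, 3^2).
r_1 = 7 (mod 9)

Hensel's recurrence: r_{i+1} = r_i − f(r_i)·(f′(r_i))^{-1} mod 3^{i+2}, with f′(x) = 2x. Iterate:
  r_0 = 1 (mod 3)
  r_1 = 7 (mod 9)
Final: r_1 = 7, and one checks f(r_1) ≡ 0 mod 3^2.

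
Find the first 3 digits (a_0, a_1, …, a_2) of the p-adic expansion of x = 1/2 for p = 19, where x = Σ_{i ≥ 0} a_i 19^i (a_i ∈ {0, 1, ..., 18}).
(a_0, …, a_2) = (10, 9, 9)

v_19(1/2) = 0 (numerator and denominator both coprime to 19), so x ∈ ℤ_19^×. Compute digits iteratively via a_i = x_i mod 19, x_{i+1} = (x_i − a_i)/19, with x_0 = x:
  x_0 = 1/2;  a_0 = 10;  x_1 = (x_0 − 10)/19 = -1/2
  x_1 = -1/2;  a_1 = 9;  x_2 = (x_1 − 9)/19 = -1/2
  x_2 = -1/2;  a_2 = 9;  x_3 = (x_2 − 9)/19 = -1/2
Digits: (10, 9, 9).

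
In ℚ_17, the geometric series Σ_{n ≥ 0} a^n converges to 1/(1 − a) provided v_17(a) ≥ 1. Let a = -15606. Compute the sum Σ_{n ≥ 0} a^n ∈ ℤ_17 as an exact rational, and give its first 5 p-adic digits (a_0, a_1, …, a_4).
Σ a^n = 1/(1 − a) = 1/15607;  first 5 digits = (1, 0, 14, 13, 8)

v_17(a) = 2 ≥ 1, so the series converges in ℤ_17 to 1/(1 − a) = 1/(1 − (-15606)) = 1/15607. Expand this rational in ℤ_17: compute digits iteratively via d_i = x_i mod 17, x_{i+1} = (x_i − d_i)/17. The first 5 digits are (1, 0, 14, 13, 8).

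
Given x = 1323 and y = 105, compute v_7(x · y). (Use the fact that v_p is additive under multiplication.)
v_7(138915) = 3

v_p(x) = 2 (factor: 1323 = 7^2 · 27); v_p(y) = 1 (factor: 105 = 7^1 · 15). Additivity: v_p(xy) = v_p(x) + v_p(y) = 2 + 1 = 3. (Direct check: xy = 138915 = 7^3 · (405).)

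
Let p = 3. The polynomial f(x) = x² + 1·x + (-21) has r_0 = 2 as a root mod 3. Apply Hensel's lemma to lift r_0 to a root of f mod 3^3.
r_2 = 14 (mod 27)

Hensel: r_{i+1} = r_i − f(r_i)·(f′(r_i))^{-1} mod 3^{i+2}, f′(x) = 2x + 1. Iterate:
  r_0 = 2 (mod 3)
  r_1 = 5 (mod 9)
  r_2 = 14 (mod 27)
Final: r = 14 satisfies f(r) ≡ 0 mod 3^3.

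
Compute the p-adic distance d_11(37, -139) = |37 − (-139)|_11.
d_11(37, -139) = 1/11

Step 1 — x − y = 37 − (-139) = 176. Step 2 — v_11(176) = 1 (factor: 176 = (11^1 · 16); the sign does not affect v_p). Step 3 — |x − y|_11 = 11^{-1} = 1/11.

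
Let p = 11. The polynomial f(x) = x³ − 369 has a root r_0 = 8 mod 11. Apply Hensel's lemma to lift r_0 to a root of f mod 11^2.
r_1 = 52 (mod 121)

Hensel: r_{i+1} = r_i − f(r_i)/f′(r_i) mod 11^{i+2}, where f′(x) = 3x². Iterate:
  r_0 = 8 (mod 11)
  r_1 = 52 (mod 121)
Final: r = 52 with f(r) ≡ 0 mod 11^2.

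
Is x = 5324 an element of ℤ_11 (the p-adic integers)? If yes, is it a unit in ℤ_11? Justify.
x ∈ ℤ_11 but not a unit; v_11(x) = 3 > 0

ℤ_11 = {x ∈ ℚ_11 : v_11(x) ≥ 0} and ℤ_11^× = {x ∈ ℤ_11 : v_11(x) = 0}. Here v_11(5324) = v_11(num) − v_11(den) = 3; compare against these criteria.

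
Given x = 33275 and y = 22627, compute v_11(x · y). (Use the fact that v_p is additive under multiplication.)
v_11(752913425) = 6

v_p(x) = 3 (factor: 33275 = 11^3 · 25); v_p(y) = 3 (factor: 22627 = 11^3 · 17). Additivity: v_p(xy) = v_p(x) + v_p(y) = 3 + 3 = 6. (Direct check: xy = 752913425 = 11^6 · (425).)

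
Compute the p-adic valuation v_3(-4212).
v_3(-4212) = 4

v_3(n) is the largest exponent k such that 3^k divides n. Factor out: -4212 = -3^4 · 52. (Sign doesn't affect v_p.) So v_3(-4212) = 4.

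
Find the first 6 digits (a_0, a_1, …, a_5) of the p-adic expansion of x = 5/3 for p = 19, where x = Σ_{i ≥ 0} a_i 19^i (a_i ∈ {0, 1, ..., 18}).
(a_0, …, a_5) = (8, 6, 6, 6, 6, 6)

v_19(5/3) = 0 (numerator and denominator both coprime to 19), so x ∈ ℤ_19^×. Compute digits iteratively via a_i = x_i mod 19, x_{i+1} = (x_i − a_i)/19, with x_0 = x:
  x_0 = 5/3;  a_0 = 8;  x_1 = (x_0 − 8)/19 = -1/3
  x_1 = -1/3;  a_1 = 6;  x_2 = (x_1 − 6)/19 = -1/3
  x_2 = -1/3;  a_2 = 6;  x_3 = (x_2 − 6)/19 = -1/3
  x_3 = -1/3;  a_3 = 6;  x_4 = (x_3 − 6)/19 = -1/3
  x_4 = -1/3;  a_4 = 6;  x_5 = (x_4 − 6)/19 = -1/3
  x_5 = -1/3;  a_5 = 6;  x_6 = (x_5 − 6)/19 = -1/3
Digits: (8, 6, 6, 6, 6, 6).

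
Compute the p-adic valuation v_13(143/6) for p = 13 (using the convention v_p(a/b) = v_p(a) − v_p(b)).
v_13(143/6) = 1

Factor powers of 13 from the numerator and denominator of the reduced fraction: 143 = 13^1 · 11 and 6 = 13^0 · 6. Apply v_p(a/b) = v_p(a) − v_p(b): v_13(143/6) = 1 − 0 = 1.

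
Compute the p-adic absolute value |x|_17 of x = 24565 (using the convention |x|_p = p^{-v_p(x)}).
|24565|_17 = 1/4913

Step 1 — compute v_17(x) by factoring powers of 17 out of the numerator and denominator: v_17(24565) = 3. Step 2 — apply |x|_p = p^{-v_p(x)} = 17^{-3} = 1/4913.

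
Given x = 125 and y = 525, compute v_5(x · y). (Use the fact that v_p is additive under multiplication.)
v_5(65625) = 5

v_p(x) = 3 (factor: 125 = 5^3 · 1); v_p(y) = 2 (factor: 525 = 5^2 · 21). Additivity: v_p(xy) = v_p(x) + v_p(y) = 3 + 2 = 5. (Direct check: xy = 65625 = 5^5 · (21).)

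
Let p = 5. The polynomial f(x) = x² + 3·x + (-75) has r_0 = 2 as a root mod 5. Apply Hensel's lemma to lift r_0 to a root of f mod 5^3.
r_2 = 97 (mod 125)

Hensel: r_{i+1} = r_i − f(r_i)·(f′(r_i))^{-1} mod 5^{i+2}, f′(x) = 2x + 3. Iterate:
  r_0 = 2 (mod 5)
  r_1 = 22 (mod 25)
  r_2 = 97 (mod 125)
Final: r = 97 satisfies f(r) ≡ 0 mod 5^3.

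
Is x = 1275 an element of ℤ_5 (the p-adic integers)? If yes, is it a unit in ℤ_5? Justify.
x ∈ ℤ_5 but not a unit; v_5(x) = 2 > 0

ℤ_5 = {x ∈ ℚ_5 : v_5(x) ≥ 0} and ℤ_5^× = {x ∈ ℤ_5 : v_5(x) = 0}. Here v_5(1275) = v_5(num) − v_5(den) = 2; compare against these criteria.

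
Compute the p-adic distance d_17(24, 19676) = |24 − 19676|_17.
d_17(24, 19676) = 1/4913

Step 1 — x − y = 24 − 19676 = -19652. Step 2 — v_17(-19652) = 3 (factor: -19652 = −(17^3 · 4); the sign does not affect v_p). Step 3 — |x − y|_17 = 17^{-3} = 1/4913.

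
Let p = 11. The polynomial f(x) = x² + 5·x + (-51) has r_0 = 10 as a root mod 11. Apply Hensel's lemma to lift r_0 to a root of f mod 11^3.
r_2 = 1187 (mod 1331)

Hensel: r_{i+1} = r_i − f(r_i)·(f′(r_i))^{-1} mod 11^{i+2}, f′(x) = 2x + 5. Iterate:
  r_0 = 10 (mod 11)
  r_1 = 98 (mod 121)
  r_2 = 1187 (mod 1331)
Final: r = 1187 satisfies f(r) ≡ 0 mod 11^3.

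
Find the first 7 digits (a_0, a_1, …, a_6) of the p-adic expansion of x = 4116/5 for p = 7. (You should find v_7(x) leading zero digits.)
(a_0, …, a_6) = (0, 0, 0, 1, 3, 1, 4)

v_7(4116/5) = 3, so a_0 = ... = a_2 = 0. Factor out: x = 7^3 · u with u = 12/5 a unit in ℤ_7. Expand u iteratively via a_{v+i} = u_i mod 7, u_{i+1} = (u_i − a_{v+i})/7:
  u_0 = 12/5;  a_3 = 1;  u_1 = (u_0 − 1)/7 = 1/5
  u_1 = 1/5;  a_4 = 3;  u_2 = (u_1 − 3)/7 = -2/5
  u_2 = -2/5;  a_5 = 1;  u_3 = (u_2 − 1)/7 = -1/5
  u_3 = -1/5;  a_6 = 4;  u_4 = (u_3 − 4)/7 = -3/5
Digits: (0, 0, 0, 1, 3, 1, 4).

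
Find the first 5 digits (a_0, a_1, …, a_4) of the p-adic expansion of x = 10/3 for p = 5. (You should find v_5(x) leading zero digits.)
(a_0, …, a_4) = (0, 4, 1, 3, 1)

v_5(10/3) = 1, so a_0 = ... = a_0 = 0. Factor out: x = 5^1 · u with u = 2/3 a unit in ℤ_5. Expand u iteratively via a_{v+i} = u_i mod 5, u_{i+1} = (u_i − a_{v+i})/5:
  u_0 = 2/3;  a_1 = 4;  u_1 = (u_0 − 4)/5 = -2/3
  u_1 = -2/3;  a_2 = 1;  u_2 = (u_1 − 1)/5 = -1/3
  u_2 = -1/3;  a_3 = 3;  u_3 = (u_2 − 3)/5 = -2/3
  u_3 = -2/3;  a_4 = 1;  u_4 = (u_3 − 1)/5 = -1/3
Digits: (0, 4, 1, 3, 1).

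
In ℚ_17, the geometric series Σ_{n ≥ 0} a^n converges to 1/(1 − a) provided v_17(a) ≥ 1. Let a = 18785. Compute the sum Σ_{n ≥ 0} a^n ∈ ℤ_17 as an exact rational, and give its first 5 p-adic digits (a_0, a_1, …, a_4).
Σ a^n = 1/(1 − a) = -1/18784;  first 5 digits = (1, 0, 14, 3, 9)

v_17(a) = 2 ≥ 1, so the series converges in ℤ_17 to 1/(1 − a) = 1/(1 − 18785) = -1/18784. Expand this rational in ℤ_17: compute digits iteratively via d_i = x_i mod 17, x_{i+1} = (x_i − d_i)/17. The first 5 digits are (1, 0, 14, 3, 9).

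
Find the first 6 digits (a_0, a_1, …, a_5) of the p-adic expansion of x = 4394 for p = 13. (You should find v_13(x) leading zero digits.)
(a_0, …, a_5) = (0, 0, 0, 2, 0, 0)

v_13(4394) = 3, so a_0 = ... = a_2 = 0. Factor out: x = 13^3 · u with u = 2 a unit in ℤ_13. Expand u iteratively via a_{v+i} = u_i mod 13, u_{i+1} = (u_i − a_{v+i})/13:
  u_0 = 2;  a_3 = 2;  u_1 = (u_0 − 2)/13 = 0
  u_1 = 0;  a_4 = 0;  u_2 = (u_1 − 0)/13 = 0
  u_2 = 0;  a_5 = 0;  u_3 = (u_2 − 0)/13 = 0
Digits: (0, 0, 0, 2, 0, 0).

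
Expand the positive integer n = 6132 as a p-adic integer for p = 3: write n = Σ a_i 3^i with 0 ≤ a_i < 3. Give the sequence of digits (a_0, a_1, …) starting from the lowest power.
(a_0, a_1, …) = (0, 1, 0, 2, 0, 1, 2, 2)

Repeated division by 3 gives the digits low-to-high: 6132 = 1·3^1 + 2·3^3 + 1·3^5 + 2·3^6 + 2·3^7. Digit sequence: (0, 1, 0, 2, 0, 1, 2, 2).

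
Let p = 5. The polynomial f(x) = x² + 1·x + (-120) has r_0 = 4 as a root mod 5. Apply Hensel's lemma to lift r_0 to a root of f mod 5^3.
r_2 = 29 (mod 125)

Hensel: r_{i+1} = r_i − f(r_i)·(f′(r_i))^{-1} mod 5^{i+2}, f′(x) = 2x + 1. Iterate:
  r_0 = 4 (mod 5)
  r_1 = 4 (mod 25)
  r_2 = 29 (mod 125)
Final: r = 29 satisfies f(r) ≡ 0 mod 5^3.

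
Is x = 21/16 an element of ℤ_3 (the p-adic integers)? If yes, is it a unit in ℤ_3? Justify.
x ∈ ℤ_3 but not a unit; v_3(x) = 1 > 0

ℤ_3 = {x ∈ ℚ_3 : v_3(x) ≥ 0} and ℤ_3^× = {x ∈ ℤ_3 : v_3(x) = 0}. Here v_3(21/16) = v_3(num) − v_3(den) = 1; compare against these criteria.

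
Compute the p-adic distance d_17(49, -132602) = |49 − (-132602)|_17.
d_17(49, -132602) = 1/4913

Step 1 — x − y = 49 − (-132602) = 132651. Step 2 — v_17(132651) = 3 (factor: 132651 = (17^3 · 27); the sign does not affect v_p). Step 3 — |x − y|_17 = 17^{-3} = 1/4913.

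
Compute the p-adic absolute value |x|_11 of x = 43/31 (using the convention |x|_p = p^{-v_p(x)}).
|43/31|_11 = 1

Step 1 — compute v_11(x) by factoring powers of 11 out of the numerator and denominator: v_11(43/31) = 0. Step 2 — apply |x|_p = p^{-v_p(x)} = 11^{0} = 1.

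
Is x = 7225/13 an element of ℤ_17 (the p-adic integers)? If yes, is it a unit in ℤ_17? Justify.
x ∈ ℤ_17 but not a unit; v_17(x) = 2 > 0

ℤ_17 = {x ∈ ℚ_17 : v_17(x) ≥ 0} and ℤ_17^× = {x ∈ ℤ_17 : v_17(x) = 0}. Here v_17(7225/13) = v_17(num) − v_17(den) = 2; compare against these criteria.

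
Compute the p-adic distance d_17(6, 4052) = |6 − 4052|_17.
d_17(6, 4052) = 1/289

Step 1 — x − y = 6 − 4052 = -4046. Step 2 — v_17(-4046) = 2 (factor: -4046 = −(17^2 · 14); the sign does not affect v_p). Step 3 — |x − y|_17 = 17^{-2} = 1/289.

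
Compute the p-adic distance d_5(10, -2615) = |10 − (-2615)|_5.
d_5(10, -2615) = 1/125

Step 1 — x − y = 10 − (-2615) = 2625. Step 2 — v_5(2625) = 3 (factor: 2625 = (5^3 · 21); the sign does not affect v_p). Step 3 — |x − y|_5 = 5^{-3} = 1/125.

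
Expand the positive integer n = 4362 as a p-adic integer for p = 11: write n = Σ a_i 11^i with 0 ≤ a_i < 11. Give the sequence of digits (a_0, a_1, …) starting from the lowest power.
(a_0, a_1, …) = (6, 0, 3, 3)

Repeated division by 11 gives the digits low-to-high: 4362 = 6 + 3·11^2 + 3·11^3. Digit sequence: (6, 0, 3, 3).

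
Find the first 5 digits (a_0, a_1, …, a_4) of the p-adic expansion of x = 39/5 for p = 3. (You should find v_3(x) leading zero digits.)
(a_0, …, a_4) = (0, 2, 2, 0, 1)

v_3(39/5) = 1, so a_0 = ... = a_0 = 0. Factor out: x = 3^1 · u with u = 13/5 a unit in ℤ_3. Expand u iteratively via a_{v+i} = u_i mod 3, u_{i+1} = (u_i − a_{v+i})/3:
  u_0 = 13/5;  a_1 = 2;  u_1 = (u_0 − 2)/3 = 1/5
  u_1 = 1/5;  a_2 = 2;  u_2 = (u_1 − 2)/3 = -3/5
  u_2 = -3/5;  a_3 = 0;  u_3 = (u_2 − 0)/3 = -1/5
  u_3 = -1/5;  a_4 = 1;  u_4 = (u_3 − 1)/3 = -2/5
Digits: (0, 2, 2, 0, 1).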